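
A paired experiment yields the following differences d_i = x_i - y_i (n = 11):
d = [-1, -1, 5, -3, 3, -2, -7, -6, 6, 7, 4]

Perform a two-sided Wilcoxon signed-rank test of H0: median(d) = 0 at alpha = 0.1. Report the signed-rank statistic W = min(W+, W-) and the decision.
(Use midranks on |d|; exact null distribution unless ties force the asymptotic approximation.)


Step 1: Drop any zero differences (none here) and take |d_i|.
|d| = [1, 1, 5, 3, 3, 2, 7, 6, 6, 7, 4]
Step 2: Midrank |d_i| (ties get averaged ranks).
ranks: |1|->1.5, |1|->1.5, |5|->7, |3|->4.5, |3|->4.5, |2|->3, |7|->10.5, |6|->8.5, |6|->8.5, |7|->10.5, |4|->6
Step 3: Attach original signs; sum ranks with positive sign and with negative sign.
W+ = 7 + 4.5 + 8.5 + 10.5 + 6 = 36.5
W- = 1.5 + 1.5 + 4.5 + 3 + 10.5 + 8.5 = 29.5
(Check: W+ + W- = 66 should equal n(n+1)/2 = 66.)
Step 4: Test statistic W = min(W+, W-) = 29.5.
Step 5: Ties in |d|, so use the tie-corrected normal approximation.
        E[W] = n(n+1)/4 = 11*12/4 = 33.
        Tie groups: |d|=1 (t=2), |d|=3 (t=2), |d|=6 (t=2), |d|=7 (t=2); sum(t^3 - t) = 24.
        Var[W] = n(n+1)(2n+1)/24 - sum(t^3-t)/48 = 3036/24 - 24/48 = 126.
        z = (W - E[W]) / sqrt(Var[W]) = (29.5 - 33) / 11.2250 = -0.3118.
        Two-sided p = 2*Phi(z) = 0.755189.
Step 6: alpha = 0.1. fail to reject H0.

W+ = 36.5, W- = 29.5, W = min = 29.5, p = 0.755189, fail to reject H0.


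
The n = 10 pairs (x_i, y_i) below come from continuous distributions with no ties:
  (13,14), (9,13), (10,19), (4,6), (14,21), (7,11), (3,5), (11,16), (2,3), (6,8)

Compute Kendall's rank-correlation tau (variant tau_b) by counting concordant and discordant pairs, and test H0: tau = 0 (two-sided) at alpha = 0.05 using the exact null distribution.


Step 1: Enumerate the 45 unordered pairs (i,j) with i<j and classify each by sign(x_j-x_i) * sign(y_j-y_i).
  (1,2):dx=-4,dy=-1->C; (1,3):dx=-3,dy=+5->D; (1,4):dx=-9,dy=-8->C; (1,5):dx=+1,dy=+7->C
  (1,6):dx=-6,dy=-3->C; (1,7):dx=-10,dy=-9->C; (1,8):dx=-2,dy=+2->D; (1,9):dx=-11,dy=-11->C
  (1,10):dx=-7,dy=-6->C; (2,3):dx=+1,dy=+6->C; (2,4):dx=-5,dy=-7->C; (2,5):dx=+5,dy=+8->C
  (2,6):dx=-2,dy=-2->C; (2,7):dx=-6,dy=-8->C; (2,8):dx=+2,dy=+3->C; (2,9):dx=-7,dy=-10->C
  (2,10):dx=-3,dy=-5->C; (3,4):dx=-6,dy=-13->C; (3,5):dx=+4,dy=+2->C; (3,6):dx=-3,dy=-8->C
  (3,7):dx=-7,dy=-14->C; (3,8):dx=+1,dy=-3->D; (3,9):dx=-8,dy=-16->C; (3,10):dx=-4,dy=-11->C
  (4,5):dx=+10,dy=+15->C; (4,6):dx=+3,dy=+5->C; (4,7):dx=-1,dy=-1->C; (4,8):dx=+7,dy=+10->C
  (4,9):dx=-2,dy=-3->C; (4,10):dx=+2,dy=+2->C; (5,6):dx=-7,dy=-10->C; (5,7):dx=-11,dy=-16->C
  (5,8):dx=-3,dy=-5->C; (5,9):dx=-12,dy=-18->C; (5,10):dx=-8,dy=-13->C; (6,7):dx=-4,dy=-6->C
  (6,8):dx=+4,dy=+5->C; (6,9):dx=-5,dy=-8->C; (6,10):dx=-1,dy=-3->C; (7,8):dx=+8,dy=+11->C
  (7,9):dx=-1,dy=-2->C; (7,10):dx=+3,dy=+3->C; (8,9):dx=-9,dy=-13->C; (8,10):dx=-5,dy=-8->C
  (9,10):dx=+4,dy=+5->C
Step 2: C = 42, D = 3, total pairs = 45.
Step 3: tau = (C - D)/(n(n-1)/2) = (42 - 3)/45 = 0.866667.
Step 4: Exact two-sided p-value (enumerate n! = 3628800 permutations of y under H0): p = 0.000115.
Step 5: alpha = 0.05. reject H0.

tau_b = 0.8667 (C=42, D=3), p = 0.000115, reject H0.


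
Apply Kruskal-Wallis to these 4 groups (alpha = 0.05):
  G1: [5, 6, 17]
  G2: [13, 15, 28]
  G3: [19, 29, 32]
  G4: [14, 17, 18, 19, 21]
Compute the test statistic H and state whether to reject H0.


Step 1: Combine all N = 14 observations and assign midranks.
sorted (value, group, rank): (5,G1,1), (6,G1,2), (13,G2,3), (14,G4,4), (15,G2,5), (17,G1,6.5), (17,G4,6.5), (18,G4,8), (19,G3,9.5), (19,G4,9.5), (21,G4,11), (28,G2,12), (29,G3,13), (32,G3,14)
Step 2: Sum ranks within each group.
R_1 = 9.5 (n_1 = 3)
R_2 = 20 (n_2 = 3)
R_3 = 36.5 (n_3 = 3)
R_4 = 39 (n_4 = 5)
Step 3: H = 12/(N(N+1)) * sum(R_i^2/n_i) - 3(N+1)
     = 12/(14*15) * (9.5^2/3 + 20^2/3 + 36.5^2/3 + 39^2/5) - 3*15
     = 0.057143 * 911.7 - 45
     = 7.097143.
Step 4: Ties present; correction factor C = 1 - 12/(14^3 - 14) = 0.995604. Corrected H = 7.097143 / 0.995604 = 7.128477.
Step 5: Under H0, H ~ chi^2(3); p-value = 0.067914.
Step 6: alpha = 0.05. fail to reject H0.

H = 7.1285, df = 3, p = 0.067914, fail to reject H0.


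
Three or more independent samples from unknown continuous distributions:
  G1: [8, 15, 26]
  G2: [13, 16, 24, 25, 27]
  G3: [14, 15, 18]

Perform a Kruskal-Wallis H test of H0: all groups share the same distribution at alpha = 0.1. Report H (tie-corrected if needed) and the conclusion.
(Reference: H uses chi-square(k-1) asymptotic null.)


Step 1: Combine all N = 11 observations and assign midranks.
sorted (value, group, rank): (8,G1,1), (13,G2,2), (14,G3,3), (15,G1,4.5), (15,G3,4.5), (16,G2,6), (18,G3,7), (24,G2,8), (25,G2,9), (26,G1,10), (27,G2,11)
Step 2: Sum ranks within each group.
R_1 = 15.5 (n_1 = 3)
R_2 = 36 (n_2 = 5)
R_3 = 14.5 (n_3 = 3)
Step 3: H = 12/(N(N+1)) * sum(R_i^2/n_i) - 3(N+1)
     = 12/(11*12) * (15.5^2/3 + 36^2/5 + 14.5^2/3) - 3*12
     = 0.090909 * 409.367 - 36
     = 1.215152.
Step 4: Ties present; correction factor C = 1 - 6/(11^3 - 11) = 0.995455. Corrected H = 1.215152 / 0.995455 = 1.220700.
Step 5: Under H0, H ~ chi^2(2); p-value = 0.543161.
Step 6: alpha = 0.1. fail to reject H0.

H = 1.2207, df = 2, p = 0.543161, fail to reject H0.


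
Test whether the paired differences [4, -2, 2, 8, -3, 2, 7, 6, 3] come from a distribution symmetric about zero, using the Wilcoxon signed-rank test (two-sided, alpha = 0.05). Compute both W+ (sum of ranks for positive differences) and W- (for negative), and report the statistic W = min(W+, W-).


Step 1: Drop any zero differences (none here) and take |d_i|.
|d| = [4, 2, 2, 8, 3, 2, 7, 6, 3]
Step 2: Midrank |d_i| (ties get averaged ranks).
ranks: |4|->6, |2|->2, |2|->2, |8|->9, |3|->4.5, |2|->2, |7|->8, |6|->7, |3|->4.5
Step 3: Attach original signs; sum ranks with positive sign and with negative sign.
W+ = 6 + 2 + 9 + 2 + 8 + 7 + 4.5 = 38.5
W- = 2 + 4.5 = 6.5
(Check: W+ + W- = 45 should equal n(n+1)/2 = 45.)
Step 4: Test statistic W = min(W+, W-) = 6.5.
Step 5: Ties in |d|, so use the tie-corrected normal approximation.
        E[W] = n(n+1)/4 = 9*10/4 = 22.5.
        Tie groups: |d|=2 (t=3), |d|=3 (t=2); sum(t^3 - t) = 30.
        Var[W] = n(n+1)(2n+1)/24 - sum(t^3-t)/48 = 1710/24 - 30/48 = 70.625.
        z = (W - E[W]) / sqrt(Var[W]) = (6.5 - 22.5) / 8.4039 = -1.9039.
        Two-sided p = 2*Phi(z) = 0.056925.
Step 6: alpha = 0.05. fail to reject H0.

W+ = 38.5, W- = 6.5, W = min = 6.5, p = 0.056925, fail to reject H0.


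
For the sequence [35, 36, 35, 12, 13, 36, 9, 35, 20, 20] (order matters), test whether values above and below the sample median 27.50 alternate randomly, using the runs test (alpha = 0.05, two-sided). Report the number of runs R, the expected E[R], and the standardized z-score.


Step 1: Compute median = 27.50; label A = above, B = below.
Labels in order: AAABBABABB  (n_A = 5, n_B = 5)
Step 2: Count runs R = 6.
Step 3: Under H0 (random ordering), E[R] = 2*n_A*n_B/(n_A+n_B) + 1 = 2*5*5/10 + 1 = 6.0000.
        Var[R] = 2*n_A*n_B*(2*n_A*n_B - n_A - n_B) / ((n_A+n_B)^2 * (n_A+n_B-1)) = 2000/900 = 2.2222.
        SD[R] = 1.4907.
Step 4: R = E[R], so z = 0 with no continuity correction.
Step 5: Two-sided p-value via normal approximation = 2*(1 - Phi(|z|)) = 1.000000.
Step 6: alpha = 0.05. fail to reject H0.

R = 6, z = 0.0000, p = 1.000000, fail to reject H0.


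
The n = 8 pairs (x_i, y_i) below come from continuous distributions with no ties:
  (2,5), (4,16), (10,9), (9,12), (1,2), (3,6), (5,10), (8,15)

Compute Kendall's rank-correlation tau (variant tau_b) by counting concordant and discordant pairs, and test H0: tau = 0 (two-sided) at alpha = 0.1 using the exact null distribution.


Step 1: Enumerate the 28 unordered pairs (i,j) with i<j and classify each by sign(x_j-x_i) * sign(y_j-y_i).
  (1,2):dx=+2,dy=+11->C; (1,3):dx=+8,dy=+4->C; (1,4):dx=+7,dy=+7->C; (1,5):dx=-1,dy=-3->C
  (1,6):dx=+1,dy=+1->C; (1,7):dx=+3,dy=+5->C; (1,8):dx=+6,dy=+10->C; (2,3):dx=+6,dy=-7->D
  (2,4):dx=+5,dy=-4->D; (2,5):dx=-3,dy=-14->C; (2,6):dx=-1,dy=-10->C; (2,7):dx=+1,dy=-6->D
  (2,8):dx=+4,dy=-1->D; (3,4):dx=-1,dy=+3->D; (3,5):dx=-9,dy=-7->C; (3,6):dx=-7,dy=-3->C
  (3,7):dx=-5,dy=+1->D; (3,8):dx=-2,dy=+6->D; (4,5):dx=-8,dy=-10->C; (4,6):dx=-6,dy=-6->C
  (4,7):dx=-4,dy=-2->C; (4,8):dx=-1,dy=+3->D; (5,6):dx=+2,dy=+4->C; (5,7):dx=+4,dy=+8->C
  (5,8):dx=+7,dy=+13->C; (6,7):dx=+2,dy=+4->C; (6,8):dx=+5,dy=+9->C; (7,8):dx=+3,dy=+5->C
Step 2: C = 20, D = 8, total pairs = 28.
Step 3: tau = (C - D)/(n(n-1)/2) = (20 - 8)/28 = 0.428571.
Step 4: Exact two-sided p-value (enumerate n! = 40320 permutations of y under H0): p = 0.178869.
Step 5: alpha = 0.1. fail to reject H0.

tau_b = 0.4286 (C=20, D=8), p = 0.178869, fail to reject H0.


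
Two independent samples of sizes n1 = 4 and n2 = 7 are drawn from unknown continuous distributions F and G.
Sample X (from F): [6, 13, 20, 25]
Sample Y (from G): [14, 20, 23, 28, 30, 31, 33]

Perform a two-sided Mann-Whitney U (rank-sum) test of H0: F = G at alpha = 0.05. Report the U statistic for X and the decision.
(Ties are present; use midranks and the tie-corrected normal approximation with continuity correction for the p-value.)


Step 1: Combine and sort all 11 observations; assign midranks.
sorted (value, group): (6,X), (13,X), (14,Y), (20,X), (20,Y), (23,Y), (25,X), (28,Y), (30,Y), (31,Y), (33,Y)
ranks: 6->1, 13->2, 14->3, 20->4.5, 20->4.5, 23->6, 25->7, 28->8, 30->9, 31->10, 33->11
Step 2: Rank sum for X: R1 = 1 + 2 + 4.5 + 7 = 14.5.
Step 3: U_X = R1 - n1(n1+1)/2 = 14.5 - 4*5/2 = 14.5 - 10 = 4.5.
       U_Y = n1*n2 - U_X = 28 - 4.5 = 23.5.
Step 4: Ties are present, so use the tie-corrected normal approximation (with continuity correction) for the p-value.
Step 5: p-value = 0.088247; compare to alpha = 0.05. fail to reject H0.

U_X = 4.5, p = 0.088247, fail to reject H0 at alpha = 0.05.


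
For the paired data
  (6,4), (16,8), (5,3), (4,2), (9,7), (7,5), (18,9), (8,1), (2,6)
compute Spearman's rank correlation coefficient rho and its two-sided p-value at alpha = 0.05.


Step 1: Rank x and y separately (midranks; no ties here).
rank(x): 6->4, 16->8, 5->3, 4->2, 9->7, 7->5, 18->9, 8->6, 2->1
rank(y): 4->4, 8->8, 3->3, 2->2, 7->7, 5->5, 9->9, 1->1, 6->6
Step 2: d_i = R_x(i) - R_y(i); compute d_i^2.
  (4-4)^2=0, (8-8)^2=0, (3-3)^2=0, (2-2)^2=0, (7-7)^2=0, (5-5)^2=0, (9-9)^2=0, (6-1)^2=25, (1-6)^2=25
sum(d^2) = 50.
Step 3: rho = 1 - 6*50 / (9*(9^2 - 1)) = 1 - 300/720 = 0.583333.
Step 4: Under H0, t = rho * sqrt((n-2)/(1-rho^2)) = 1.9001 ~ t(7).
Step 5: Two-sided p-value from the t-distribution with 7 df = 0.099186.
Step 6: alpha = 0.05. fail to reject H0.

rho = 0.5833, p = 0.099186, fail to reject H0 at alpha = 0.05.


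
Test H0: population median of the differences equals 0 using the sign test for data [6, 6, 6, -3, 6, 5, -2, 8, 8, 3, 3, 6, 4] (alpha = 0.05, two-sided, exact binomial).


Step 1: Discard zero differences. Original n = 13; n_eff = number of nonzero differences = 13.
Nonzero differences (with sign): +6, +6, +6, -3, +6, +5, -2, +8, +8, +3, +3, +6, +4
Step 2: Count signs: positive = 11, negative = 2.
Step 3: Under H0: P(positive) = 0.5, so the number of positives S ~ Bin(13, 0.5).
Step 4: Two-sided exact p-value = sum of Bin(13,0.5) probabilities at or below the observed probability = 0.022461.
Step 5: alpha = 0.05. reject H0.

n_eff = 13, pos = 11, neg = 2, p = 0.022461, reject H0.


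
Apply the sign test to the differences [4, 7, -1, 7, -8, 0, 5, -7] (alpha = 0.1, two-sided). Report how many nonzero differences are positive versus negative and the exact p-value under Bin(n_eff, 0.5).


Step 1: Discard zero differences. Original n = 8; n_eff = number of nonzero differences = 7.
Nonzero differences (with sign): +4, +7, -1, +7, -8, +5, -7
Step 2: Count signs: positive = 4, negative = 3.
Step 3: Under H0: P(positive) = 0.5, so the number of positives S ~ Bin(7, 0.5).
Step 4: Two-sided exact p-value = sum of Bin(7,0.5) probabilities at or below the observed probability = 1.000000.
Step 5: alpha = 0.1. fail to reject H0.

n_eff = 7, pos = 4, neg = 3, p = 1.000000, fail to reject H0.


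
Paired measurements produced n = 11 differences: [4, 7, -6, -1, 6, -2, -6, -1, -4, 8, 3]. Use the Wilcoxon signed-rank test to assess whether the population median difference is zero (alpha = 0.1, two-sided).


Step 1: Drop any zero differences (none here) and take |d_i|.
|d| = [4, 7, 6, 1, 6, 2, 6, 1, 4, 8, 3]
Step 2: Midrank |d_i| (ties get averaged ranks).
ranks: |4|->5.5, |7|->10, |6|->8, |1|->1.5, |6|->8, |2|->3, |6|->8, |1|->1.5, |4|->5.5, |8|->11, |3|->4
Step 3: Attach original signs; sum ranks with positive sign and with negative sign.
W+ = 5.5 + 10 + 8 + 11 + 4 = 38.5
W- = 8 + 1.5 + 3 + 8 + 1.5 + 5.5 = 27.5
(Check: W+ + W- = 66 should equal n(n+1)/2 = 66.)
Step 4: Test statistic W = min(W+, W-) = 27.5.
Step 5: Ties in |d|, so use the tie-corrected normal approximation.
        E[W] = n(n+1)/4 = 11*12/4 = 33.
        Tie groups: |d|=1 (t=2), |d|=4 (t=2), |d|=6 (t=3); sum(t^3 - t) = 36.
        Var[W] = n(n+1)(2n+1)/24 - sum(t^3-t)/48 = 3036/24 - 36/48 = 125.75.
        z = (W - E[W]) / sqrt(Var[W]) = (27.5 - 33) / 11.2138 = -0.4905.
        Two-sided p = 2*Phi(z) = 0.623804.
Step 6: alpha = 0.1. fail to reject H0.

W+ = 38.5, W- = 27.5, W = min = 27.5, p = 0.623804, fail to reject H0.


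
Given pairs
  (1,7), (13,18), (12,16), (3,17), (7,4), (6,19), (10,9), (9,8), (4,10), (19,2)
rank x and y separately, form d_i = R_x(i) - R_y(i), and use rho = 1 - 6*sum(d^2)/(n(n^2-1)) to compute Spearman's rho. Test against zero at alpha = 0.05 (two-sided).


Step 1: Rank x and y separately (midranks; no ties here).
rank(x): 1->1, 13->9, 12->8, 3->2, 7->5, 6->4, 10->7, 9->6, 4->3, 19->10
rank(y): 7->3, 18->9, 16->7, 17->8, 4->2, 19->10, 9->5, 8->4, 10->6, 2->1
Step 2: d_i = R_x(i) - R_y(i); compute d_i^2.
  (1-3)^2=4, (9-9)^2=0, (8-7)^2=1, (2-8)^2=36, (5-2)^2=9, (4-10)^2=36, (7-5)^2=4, (6-4)^2=4, (3-6)^2=9, (10-1)^2=81
sum(d^2) = 184.
Step 3: rho = 1 - 6*184 / (10*(10^2 - 1)) = 1 - 1104/990 = -0.115152.
Step 4: Under H0, t = rho * sqrt((n-2)/(1-rho^2)) = -0.3279 ~ t(8).
Step 5: Two-sided p-value from the t-distribution with 8 df = 0.751420.
Step 6: alpha = 0.05. fail to reject H0.

rho = -0.1152, p = 0.751420, fail to reject H0 at alpha = 0.05.


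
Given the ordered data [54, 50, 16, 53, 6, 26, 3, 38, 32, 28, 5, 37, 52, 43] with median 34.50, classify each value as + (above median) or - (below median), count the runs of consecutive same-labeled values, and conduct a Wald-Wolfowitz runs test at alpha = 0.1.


Step 1: Compute median = 34.50; label A = above, B = below.
Labels in order: AABABBBABBBAAA  (n_A = 7, n_B = 7)
Step 2: Count runs R = 7.
Step 3: Under H0 (random ordering), E[R] = 2*n_A*n_B/(n_A+n_B) + 1 = 2*7*7/14 + 1 = 8.0000.
        Var[R] = 2*n_A*n_B*(2*n_A*n_B - n_A - n_B) / ((n_A+n_B)^2 * (n_A+n_B-1)) = 8232/2548 = 3.2308.
        SD[R] = 1.7974.
Step 4: Continuity-corrected z = (R + 0.5 - E[R]) / SD[R] = (7 + 0.5 - 8.0000) / 1.7974 = -0.2782.
Step 5: Two-sided p-value via normal approximation = 2*(1 - Phi(|z|)) = 0.780879.
Step 6: alpha = 0.1. fail to reject H0.

R = 7, z = -0.2782, p = 0.780879, fail to reject H0.


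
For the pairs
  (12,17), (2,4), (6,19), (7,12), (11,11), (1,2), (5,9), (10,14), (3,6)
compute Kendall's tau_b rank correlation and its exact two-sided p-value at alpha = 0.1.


Step 1: Enumerate the 36 unordered pairs (i,j) with i<j and classify each by sign(x_j-x_i) * sign(y_j-y_i).
  (1,2):dx=-10,dy=-13->C; (1,3):dx=-6,dy=+2->D; (1,4):dx=-5,dy=-5->C; (1,5):dx=-1,dy=-6->C
  (1,6):dx=-11,dy=-15->C; (1,7):dx=-7,dy=-8->C; (1,8):dx=-2,dy=-3->C; (1,9):dx=-9,dy=-11->C
  (2,3):dx=+4,dy=+15->C; (2,4):dx=+5,dy=+8->C; (2,5):dx=+9,dy=+7->C; (2,6):dx=-1,dy=-2->C
  (2,7):dx=+3,dy=+5->C; (2,8):dx=+8,dy=+10->C; (2,9):dx=+1,dy=+2->C; (3,4):dx=+1,dy=-7->D
  (3,5):dx=+5,dy=-8->D; (3,6):dx=-5,dy=-17->C; (3,7):dx=-1,dy=-10->C; (3,8):dx=+4,dy=-5->D
  (3,9):dx=-3,dy=-13->C; (4,5):dx=+4,dy=-1->D; (4,6):dx=-6,dy=-10->C; (4,7):dx=-2,dy=-3->C
  (4,8):dx=+3,dy=+2->C; (4,9):dx=-4,dy=-6->C; (5,6):dx=-10,dy=-9->C; (5,7):dx=-6,dy=-2->C
  (5,8):dx=-1,dy=+3->D; (5,9):dx=-8,dy=-5->C; (6,7):dx=+4,dy=+7->C; (6,8):dx=+9,dy=+12->C
  (6,9):dx=+2,dy=+4->C; (7,8):dx=+5,dy=+5->C; (7,9):dx=-2,dy=-3->C; (8,9):dx=-7,dy=-8->C
Step 2: C = 30, D = 6, total pairs = 36.
Step 3: tau = (C - D)/(n(n-1)/2) = (30 - 6)/36 = 0.666667.
Step 4: Exact two-sided p-value (enumerate n! = 362880 permutations of y under H0): p = 0.012665.
Step 5: alpha = 0.1. reject H0.

tau_b = 0.6667 (C=30, D=6), p = 0.012665, reject H0.


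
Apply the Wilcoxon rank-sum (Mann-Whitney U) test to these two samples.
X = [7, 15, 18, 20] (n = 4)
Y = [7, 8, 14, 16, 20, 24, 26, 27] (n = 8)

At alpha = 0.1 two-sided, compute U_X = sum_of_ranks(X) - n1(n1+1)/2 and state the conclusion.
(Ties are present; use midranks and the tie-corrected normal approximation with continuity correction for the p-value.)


Step 1: Combine and sort all 12 observations; assign midranks.
sorted (value, group): (7,X), (7,Y), (8,Y), (14,Y), (15,X), (16,Y), (18,X), (20,X), (20,Y), (24,Y), (26,Y), (27,Y)
ranks: 7->1.5, 7->1.5, 8->3, 14->4, 15->5, 16->6, 18->7, 20->8.5, 20->8.5, 24->10, 26->11, 27->12
Step 2: Rank sum for X: R1 = 1.5 + 5 + 7 + 8.5 = 22.
Step 3: U_X = R1 - n1(n1+1)/2 = 22 - 4*5/2 = 22 - 10 = 12.
       U_Y = n1*n2 - U_X = 32 - 12 = 20.
Step 4: Ties are present, so use the tie-corrected normal approximation (with continuity correction) for the p-value.
Step 5: p-value = 0.550818; compare to alpha = 0.1. fail to reject H0.

U_X = 12, p = 0.550818, fail to reject H0 at alpha = 0.1.


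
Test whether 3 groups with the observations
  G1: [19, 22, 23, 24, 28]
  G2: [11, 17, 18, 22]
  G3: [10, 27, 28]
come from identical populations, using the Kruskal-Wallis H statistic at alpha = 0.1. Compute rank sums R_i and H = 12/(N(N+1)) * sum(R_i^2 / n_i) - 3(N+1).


Step 1: Combine all N = 12 observations and assign midranks.
sorted (value, group, rank): (10,G3,1), (11,G2,2), (17,G2,3), (18,G2,4), (19,G1,5), (22,G1,6.5), (22,G2,6.5), (23,G1,8), (24,G1,9), (27,G3,10), (28,G1,11.5), (28,G3,11.5)
Step 2: Sum ranks within each group.
R_1 = 40 (n_1 = 5)
R_2 = 15.5 (n_2 = 4)
R_3 = 22.5 (n_3 = 3)
Step 3: H = 12/(N(N+1)) * sum(R_i^2/n_i) - 3(N+1)
     = 12/(12*13) * (40^2/5 + 15.5^2/4 + 22.5^2/3) - 3*13
     = 0.076923 * 548.812 - 39
     = 3.216346.
Step 4: Ties present; correction factor C = 1 - 12/(12^3 - 12) = 0.993007. Corrected H = 3.216346 / 0.993007 = 3.238996.
Step 5: Under H0, H ~ chi^2(2); p-value = 0.197998.
Step 6: alpha = 0.1. fail to reject H0.

H = 3.2390, df = 2, p = 0.197998, fail to reject H0.


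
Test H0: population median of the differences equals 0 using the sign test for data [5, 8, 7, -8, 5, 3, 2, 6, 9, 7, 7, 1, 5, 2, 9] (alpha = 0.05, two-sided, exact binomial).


Step 1: Discard zero differences. Original n = 15; n_eff = number of nonzero differences = 15.
Nonzero differences (with sign): +5, +8, +7, -8, +5, +3, +2, +6, +9, +7, +7, +1, +5, +2, +9
Step 2: Count signs: positive = 14, negative = 1.
Step 3: Under H0: P(positive) = 0.5, so the number of positives S ~ Bin(15, 0.5).
Step 4: Two-sided exact p-value = sum of Bin(15,0.5) probabilities at or below the observed probability = 0.000977.
Step 5: alpha = 0.05. reject H0.

n_eff = 15, pos = 14, neg = 1, p = 0.000977, reject H0.


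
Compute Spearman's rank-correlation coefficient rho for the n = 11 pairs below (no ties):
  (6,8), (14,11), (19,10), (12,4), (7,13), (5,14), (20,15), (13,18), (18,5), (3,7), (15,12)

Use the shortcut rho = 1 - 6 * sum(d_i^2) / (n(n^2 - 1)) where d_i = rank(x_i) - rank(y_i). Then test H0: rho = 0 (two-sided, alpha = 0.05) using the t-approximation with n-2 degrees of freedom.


Step 1: Rank x and y separately (midranks; no ties here).
rank(x): 6->3, 14->7, 19->10, 12->5, 7->4, 5->2, 20->11, 13->6, 18->9, 3->1, 15->8
rank(y): 8->4, 11->6, 10->5, 4->1, 13->8, 14->9, 15->10, 18->11, 5->2, 7->3, 12->7
Step 2: d_i = R_x(i) - R_y(i); compute d_i^2.
  (3-4)^2=1, (7-6)^2=1, (10-5)^2=25, (5-1)^2=16, (4-8)^2=16, (2-9)^2=49, (11-10)^2=1, (6-11)^2=25, (9-2)^2=49, (1-3)^2=4, (8-7)^2=1
sum(d^2) = 188.
Step 3: rho = 1 - 6*188 / (11*(11^2 - 1)) = 1 - 1128/1320 = 0.145455.
Step 4: Under H0, t = rho * sqrt((n-2)/(1-rho^2)) = 0.4411 ~ t(9).
Step 5: Two-sided p-value from the t-distribution with 9 df = 0.669579.
Step 6: alpha = 0.05. fail to reject H0.

rho = 0.1455, p = 0.669579, fail to reject H0 at alpha = 0.05.


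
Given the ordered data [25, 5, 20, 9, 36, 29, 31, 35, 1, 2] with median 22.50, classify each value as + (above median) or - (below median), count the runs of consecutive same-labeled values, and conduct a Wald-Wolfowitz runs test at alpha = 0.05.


Step 1: Compute median = 22.50; label A = above, B = below.
Labels in order: ABBBAAAABB  (n_A = 5, n_B = 5)
Step 2: Count runs R = 4.
Step 3: Under H0 (random ordering), E[R] = 2*n_A*n_B/(n_A+n_B) + 1 = 2*5*5/10 + 1 = 6.0000.
        Var[R] = 2*n_A*n_B*(2*n_A*n_B - n_A - n_B) / ((n_A+n_B)^2 * (n_A+n_B-1)) = 2000/900 = 2.2222.
        SD[R] = 1.4907.
Step 4: Continuity-corrected z = (R + 0.5 - E[R]) / SD[R] = (4 + 0.5 - 6.0000) / 1.4907 = -1.0062.
Step 5: Two-sided p-value via normal approximation = 2*(1 - Phi(|z|)) = 0.314305.
Step 6: alpha = 0.05. fail to reject H0.

R = 4, z = -1.0062, p = 0.314305, fail to reject H0.


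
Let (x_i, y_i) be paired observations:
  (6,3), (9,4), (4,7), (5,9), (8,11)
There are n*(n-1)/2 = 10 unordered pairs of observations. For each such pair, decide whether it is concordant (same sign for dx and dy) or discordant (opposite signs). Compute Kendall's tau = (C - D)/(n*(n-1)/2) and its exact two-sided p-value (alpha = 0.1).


Step 1: Enumerate the 10 unordered pairs (i,j) with i<j and classify each by sign(x_j-x_i) * sign(y_j-y_i).
  (1,2):dx=+3,dy=+1->C; (1,3):dx=-2,dy=+4->D; (1,4):dx=-1,dy=+6->D; (1,5):dx=+2,dy=+8->C
  (2,3):dx=-5,dy=+3->D; (2,4):dx=-4,dy=+5->D; (2,5):dx=-1,dy=+7->D; (3,4):dx=+1,dy=+2->C
  (3,5):dx=+4,dy=+4->C; (4,5):dx=+3,dy=+2->C
Step 2: C = 5, D = 5, total pairs = 10.
Step 3: tau = (C - D)/(n(n-1)/2) = (5 - 5)/10 = 0.000000.
Step 4: Exact two-sided p-value (enumerate n! = 120 permutations of y under H0): p = 1.000000.
Step 5: alpha = 0.1. fail to reject H0.

tau_b = 0.0000 (C=5, D=5), p = 1.000000, fail to reject H0.


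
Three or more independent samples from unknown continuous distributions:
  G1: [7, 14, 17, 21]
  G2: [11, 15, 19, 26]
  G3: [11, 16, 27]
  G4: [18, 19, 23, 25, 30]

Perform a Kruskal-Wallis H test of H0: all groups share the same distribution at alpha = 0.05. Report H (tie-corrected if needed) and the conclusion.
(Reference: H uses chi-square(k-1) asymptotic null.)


Step 1: Combine all N = 16 observations and assign midranks.
sorted (value, group, rank): (7,G1,1), (11,G2,2.5), (11,G3,2.5), (14,G1,4), (15,G2,5), (16,G3,6), (17,G1,7), (18,G4,8), (19,G2,9.5), (19,G4,9.5), (21,G1,11), (23,G4,12), (25,G4,13), (26,G2,14), (27,G3,15), (30,G4,16)
Step 2: Sum ranks within each group.
R_1 = 23 (n_1 = 4)
R_2 = 31 (n_2 = 4)
R_3 = 23.5 (n_3 = 3)
R_4 = 58.5 (n_4 = 5)
Step 3: H = 12/(N(N+1)) * sum(R_i^2/n_i) - 3(N+1)
     = 12/(16*17) * (23^2/4 + 31^2/4 + 23.5^2/3 + 58.5^2/5) - 3*17
     = 0.044118 * 1241.03 - 51
     = 3.751471.
Step 4: Ties present; correction factor C = 1 - 12/(16^3 - 16) = 0.997059. Corrected H = 3.751471 / 0.997059 = 3.762537.
Step 5: Under H0, H ~ chi^2(3); p-value = 0.288274.
Step 6: alpha = 0.05. fail to reject H0.

H = 3.7625, df = 3, p = 0.288274, fail to reject H0.


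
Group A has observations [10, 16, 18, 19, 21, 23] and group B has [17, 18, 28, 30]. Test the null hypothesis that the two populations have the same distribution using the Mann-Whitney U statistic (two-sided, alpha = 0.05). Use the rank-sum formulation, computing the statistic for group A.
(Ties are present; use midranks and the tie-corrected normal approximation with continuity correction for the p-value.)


Step 1: Combine and sort all 10 observations; assign midranks.
sorted (value, group): (10,X), (16,X), (17,Y), (18,X), (18,Y), (19,X), (21,X), (23,X), (28,Y), (30,Y)
ranks: 10->1, 16->2, 17->3, 18->4.5, 18->4.5, 19->6, 21->7, 23->8, 28->9, 30->10
Step 2: Rank sum for X: R1 = 1 + 2 + 4.5 + 6 + 7 + 8 = 28.5.
Step 3: U_X = R1 - n1(n1+1)/2 = 28.5 - 6*7/2 = 28.5 - 21 = 7.5.
       U_Y = n1*n2 - U_X = 24 - 7.5 = 16.5.
Step 4: Ties are present, so use the tie-corrected normal approximation (with continuity correction) for the p-value.
Step 5: p-value = 0.392330; compare to alpha = 0.05. fail to reject H0.

U_X = 7.5, p = 0.392330, fail to reject H0 at alpha = 0.05.


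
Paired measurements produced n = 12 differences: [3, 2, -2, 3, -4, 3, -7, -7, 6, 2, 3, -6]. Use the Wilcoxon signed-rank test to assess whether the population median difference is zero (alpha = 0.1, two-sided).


Step 1: Drop any zero differences (none here) and take |d_i|.
|d| = [3, 2, 2, 3, 4, 3, 7, 7, 6, 2, 3, 6]
Step 2: Midrank |d_i| (ties get averaged ranks).
ranks: |3|->5.5, |2|->2, |2|->2, |3|->5.5, |4|->8, |3|->5.5, |7|->11.5, |7|->11.5, |6|->9.5, |2|->2, |3|->5.5, |6|->9.5
Step 3: Attach original signs; sum ranks with positive sign and with negative sign.
W+ = 5.5 + 2 + 5.5 + 5.5 + 9.5 + 2 + 5.5 = 35.5
W- = 2 + 8 + 11.5 + 11.5 + 9.5 = 42.5
(Check: W+ + W- = 78 should equal n(n+1)/2 = 78.)
Step 4: Test statistic W = min(W+, W-) = 35.5.
Step 5: Ties in |d|, so use the tie-corrected normal approximation.
        E[W] = n(n+1)/4 = 12*13/4 = 39.
        Tie groups: |d|=2 (t=3), |d|=3 (t=4), |d|=6 (t=2), |d|=7 (t=2); sum(t^3 - t) = 96.
        Var[W] = n(n+1)(2n+1)/24 - sum(t^3-t)/48 = 3900/24 - 96/48 = 160.5.
        z = (W - E[W]) / sqrt(Var[W]) = (35.5 - 39) / 12.6689 = -0.2763.
        Two-sided p = 2*Phi(z) = 0.782342.
Step 6: alpha = 0.1. fail to reject H0.

W+ = 35.5, W- = 42.5, W = min = 35.5, p = 0.782342, fail to reject H0.


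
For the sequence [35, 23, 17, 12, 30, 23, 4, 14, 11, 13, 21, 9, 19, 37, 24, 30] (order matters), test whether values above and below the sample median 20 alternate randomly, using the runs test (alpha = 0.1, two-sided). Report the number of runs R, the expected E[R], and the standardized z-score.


Step 1: Compute median = 20; label A = above, B = below.
Labels in order: AABBAABBBBABBAAA  (n_A = 8, n_B = 8)
Step 2: Count runs R = 7.
Step 3: Under H0 (random ordering), E[R] = 2*n_A*n_B/(n_A+n_B) + 1 = 2*8*8/16 + 1 = 9.0000.
        Var[R] = 2*n_A*n_B*(2*n_A*n_B - n_A - n_B) / ((n_A+n_B)^2 * (n_A+n_B-1)) = 14336/3840 = 3.7333.
        SD[R] = 1.9322.
Step 4: Continuity-corrected z = (R + 0.5 - E[R]) / SD[R] = (7 + 0.5 - 9.0000) / 1.9322 = -0.7763.
Step 5: Two-sided p-value via normal approximation = 2*(1 - Phi(|z|)) = 0.437558.
Step 6: alpha = 0.1. fail to reject H0.

R = 7, z = -0.7763, p = 0.437558, fail to reject H0.


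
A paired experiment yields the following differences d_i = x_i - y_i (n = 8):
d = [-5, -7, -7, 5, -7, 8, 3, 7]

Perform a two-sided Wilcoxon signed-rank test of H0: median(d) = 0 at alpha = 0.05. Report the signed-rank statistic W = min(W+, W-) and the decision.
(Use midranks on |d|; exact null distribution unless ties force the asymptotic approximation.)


Step 1: Drop any zero differences (none here) and take |d_i|.
|d| = [5, 7, 7, 5, 7, 8, 3, 7]
Step 2: Midrank |d_i| (ties get averaged ranks).
ranks: |5|->2.5, |7|->5.5, |7|->5.5, |5|->2.5, |7|->5.5, |8|->8, |3|->1, |7|->5.5
Step 3: Attach original signs; sum ranks with positive sign and with negative sign.
W+ = 2.5 + 8 + 1 + 5.5 = 17
W- = 2.5 + 5.5 + 5.5 + 5.5 = 19
(Check: W+ + W- = 36 should equal n(n+1)/2 = 36.)
Step 4: Test statistic W = min(W+, W-) = 17.
Step 5: Ties in |d|, so use the tie-corrected normal approximation.
        E[W] = n(n+1)/4 = 8*9/4 = 18.
        Tie groups: |d|=5 (t=2), |d|=7 (t=4); sum(t^3 - t) = 66.
        Var[W] = n(n+1)(2n+1)/24 - sum(t^3-t)/48 = 1224/24 - 66/48 = 49.625.
        z = (W - E[W]) / sqrt(Var[W]) = (17 - 18) / 7.0445 = -0.1420.
        Two-sided p = 2*Phi(z) = 0.887116.
Step 6: alpha = 0.05. fail to reject H0.

W+ = 17, W- = 19, W = min = 17, p = 0.887116, fail to reject H0.


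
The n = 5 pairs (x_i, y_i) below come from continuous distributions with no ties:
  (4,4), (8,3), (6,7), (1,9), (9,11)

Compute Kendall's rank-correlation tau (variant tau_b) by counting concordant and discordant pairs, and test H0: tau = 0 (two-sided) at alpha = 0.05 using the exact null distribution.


Step 1: Enumerate the 10 unordered pairs (i,j) with i<j and classify each by sign(x_j-x_i) * sign(y_j-y_i).
  (1,2):dx=+4,dy=-1->D; (1,3):dx=+2,dy=+3->C; (1,4):dx=-3,dy=+5->D; (1,5):dx=+5,dy=+7->C
  (2,3):dx=-2,dy=+4->D; (2,4):dx=-7,dy=+6->D; (2,5):dx=+1,dy=+8->C; (3,4):dx=-5,dy=+2->D
  (3,5):dx=+3,dy=+4->C; (4,5):dx=+8,dy=+2->C
Step 2: C = 5, D = 5, total pairs = 10.
Step 3: tau = (C - D)/(n(n-1)/2) = (5 - 5)/10 = 0.000000.
Step 4: Exact two-sided p-value (enumerate n! = 120 permutations of y under H0): p = 1.000000.
Step 5: alpha = 0.05. fail to reject H0.

tau_b = 0.0000 (C=5, D=5), p = 1.000000, fail to reject H0.


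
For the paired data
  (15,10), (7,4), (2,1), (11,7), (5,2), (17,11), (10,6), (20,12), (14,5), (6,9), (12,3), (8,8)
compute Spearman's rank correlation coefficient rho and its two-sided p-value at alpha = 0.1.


Step 1: Rank x and y separately (midranks; no ties here).
rank(x): 15->10, 7->4, 2->1, 11->7, 5->2, 17->11, 10->6, 20->12, 14->9, 6->3, 12->8, 8->5
rank(y): 10->10, 4->4, 1->1, 7->7, 2->2, 11->11, 6->6, 12->12, 5->5, 9->9, 3->3, 8->8
Step 2: d_i = R_x(i) - R_y(i); compute d_i^2.
  (10-10)^2=0, (4-4)^2=0, (1-1)^2=0, (7-7)^2=0, (2-2)^2=0, (11-11)^2=0, (6-6)^2=0, (12-12)^2=0, (9-5)^2=16, (3-9)^2=36, (8-3)^2=25, (5-8)^2=9
sum(d^2) = 86.
Step 3: rho = 1 - 6*86 / (12*(12^2 - 1)) = 1 - 516/1716 = 0.699301.
Step 4: Under H0, t = rho * sqrt((n-2)/(1-rho^2)) = 3.0936 ~ t(10).
Step 5: Two-sided p-value from the t-distribution with 10 df = 0.011374.
Step 6: alpha = 0.1. reject H0.

rho = 0.6993, p = 0.011374, reject H0 at alpha = 0.1.


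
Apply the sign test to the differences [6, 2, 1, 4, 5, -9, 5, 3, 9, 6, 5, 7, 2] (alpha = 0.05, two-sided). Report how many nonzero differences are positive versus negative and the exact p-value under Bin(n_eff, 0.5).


Step 1: Discard zero differences. Original n = 13; n_eff = number of nonzero differences = 13.
Nonzero differences (with sign): +6, +2, +1, +4, +5, -9, +5, +3, +9, +6, +5, +7, +2
Step 2: Count signs: positive = 12, negative = 1.
Step 3: Under H0: P(positive) = 0.5, so the number of positives S ~ Bin(13, 0.5).
Step 4: Two-sided exact p-value = sum of Bin(13,0.5) probabilities at or below the observed probability = 0.003418.
Step 5: alpha = 0.05. reject H0.

n_eff = 13, pos = 12, neg = 1, p = 0.003418, reject H0.


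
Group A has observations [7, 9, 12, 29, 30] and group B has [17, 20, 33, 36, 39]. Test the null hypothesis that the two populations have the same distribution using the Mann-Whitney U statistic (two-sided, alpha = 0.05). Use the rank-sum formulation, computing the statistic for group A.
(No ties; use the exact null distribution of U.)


Step 1: Combine and sort all 10 observations; assign midranks.
sorted (value, group): (7,X), (9,X), (12,X), (17,Y), (20,Y), (29,X), (30,X), (33,Y), (36,Y), (39,Y)
ranks: 7->1, 9->2, 12->3, 17->4, 20->5, 29->6, 30->7, 33->8, 36->9, 39->10
Step 2: Rank sum for X: R1 = 1 + 2 + 3 + 6 + 7 = 19.
Step 3: U_X = R1 - n1(n1+1)/2 = 19 - 5*6/2 = 19 - 15 = 4.
       U_Y = n1*n2 - U_X = 25 - 4 = 21.
Step 4: No ties, so the exact null distribution of U (based on enumerating the C(10,5) = 252 equally likely rank assignments) gives the two-sided p-value.
Step 5: p-value = 0.095238; compare to alpha = 0.05. fail to reject H0.

U_X = 4, p = 0.095238, fail to reject H0 at alpha = 0.05.


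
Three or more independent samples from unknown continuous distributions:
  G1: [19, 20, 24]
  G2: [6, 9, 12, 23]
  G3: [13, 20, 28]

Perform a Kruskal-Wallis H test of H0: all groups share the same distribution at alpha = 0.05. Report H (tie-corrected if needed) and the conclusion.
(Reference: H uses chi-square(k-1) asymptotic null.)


Step 1: Combine all N = 10 observations and assign midranks.
sorted (value, group, rank): (6,G2,1), (9,G2,2), (12,G2,3), (13,G3,4), (19,G1,5), (20,G1,6.5), (20,G3,6.5), (23,G2,8), (24,G1,9), (28,G3,10)
Step 2: Sum ranks within each group.
R_1 = 20.5 (n_1 = 3)
R_2 = 14 (n_2 = 4)
R_3 = 20.5 (n_3 = 3)
Step 3: H = 12/(N(N+1)) * sum(R_i^2/n_i) - 3(N+1)
     = 12/(10*11) * (20.5^2/3 + 14^2/4 + 20.5^2/3) - 3*11
     = 0.109091 * 329.167 - 33
     = 2.909091.
Step 4: Ties present; correction factor C = 1 - 6/(10^3 - 10) = 0.993939. Corrected H = 2.909091 / 0.993939 = 2.926829.
Step 5: Under H0, H ~ chi^2(2); p-value = 0.231445.
Step 6: alpha = 0.05. fail to reject H0.

H = 2.9268, df = 2, p = 0.231445, fail to reject H0.


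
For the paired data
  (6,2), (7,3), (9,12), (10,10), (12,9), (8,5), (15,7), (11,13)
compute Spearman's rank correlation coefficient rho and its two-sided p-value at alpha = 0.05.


Step 1: Rank x and y separately (midranks; no ties here).
rank(x): 6->1, 7->2, 9->4, 10->5, 12->7, 8->3, 15->8, 11->6
rank(y): 2->1, 3->2, 12->7, 10->6, 9->5, 5->3, 7->4, 13->8
Step 2: d_i = R_x(i) - R_y(i); compute d_i^2.
  (1-1)^2=0, (2-2)^2=0, (4-7)^2=9, (5-6)^2=1, (7-5)^2=4, (3-3)^2=0, (8-4)^2=16, (6-8)^2=4
sum(d^2) = 34.
Step 3: rho = 1 - 6*34 / (8*(8^2 - 1)) = 1 - 204/504 = 0.595238.
Step 4: Under H0, t = rho * sqrt((n-2)/(1-rho^2)) = 1.8145 ~ t(6).
Step 5: Two-sided p-value from the t-distribution with 6 df = 0.119530.
Step 6: alpha = 0.05. fail to reject H0.

rho = 0.5952, p = 0.119530, fail to reject H0 at alpha = 0.05.


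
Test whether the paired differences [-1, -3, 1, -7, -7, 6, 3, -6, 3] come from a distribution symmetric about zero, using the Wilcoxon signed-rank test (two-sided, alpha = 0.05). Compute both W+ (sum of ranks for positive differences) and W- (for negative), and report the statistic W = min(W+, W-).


Step 1: Drop any zero differences (none here) and take |d_i|.
|d| = [1, 3, 1, 7, 7, 6, 3, 6, 3]
Step 2: Midrank |d_i| (ties get averaged ranks).
ranks: |1|->1.5, |3|->4, |1|->1.5, |7|->8.5, |7|->8.5, |6|->6.5, |3|->4, |6|->6.5, |3|->4
Step 3: Attach original signs; sum ranks with positive sign and with negative sign.
W+ = 1.5 + 6.5 + 4 + 4 = 16
W- = 1.5 + 4 + 8.5 + 8.5 + 6.5 = 29
(Check: W+ + W- = 45 should equal n(n+1)/2 = 45.)
Step 4: Test statistic W = min(W+, W-) = 16.
Step 5: Ties in |d|, so use the tie-corrected normal approximation.
        E[W] = n(n+1)/4 = 9*10/4 = 22.5.
        Tie groups: |d|=1 (t=2), |d|=3 (t=3), |d|=6 (t=2), |d|=7 (t=2); sum(t^3 - t) = 42.
        Var[W] = n(n+1)(2n+1)/24 - sum(t^3-t)/48 = 1710/24 - 42/48 = 70.375.
        z = (W - E[W]) / sqrt(Var[W]) = (16 - 22.5) / 8.3890 = -0.7748.
        Two-sided p = 2*Phi(z) = 0.438443.
Step 6: alpha = 0.05. fail to reject H0.

W+ = 16, W- = 29, W = min = 16, p = 0.438443, fail to reject H0.


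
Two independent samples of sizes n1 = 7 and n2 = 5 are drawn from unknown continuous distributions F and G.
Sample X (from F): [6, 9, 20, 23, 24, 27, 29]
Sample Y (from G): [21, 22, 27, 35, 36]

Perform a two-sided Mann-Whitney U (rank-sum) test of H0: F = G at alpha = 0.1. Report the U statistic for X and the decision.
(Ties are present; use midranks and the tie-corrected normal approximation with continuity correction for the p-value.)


Step 1: Combine and sort all 12 observations; assign midranks.
sorted (value, group): (6,X), (9,X), (20,X), (21,Y), (22,Y), (23,X), (24,X), (27,X), (27,Y), (29,X), (35,Y), (36,Y)
ranks: 6->1, 9->2, 20->3, 21->4, 22->5, 23->6, 24->7, 27->8.5, 27->8.5, 29->10, 35->11, 36->12
Step 2: Rank sum for X: R1 = 1 + 2 + 3 + 6 + 7 + 8.5 + 10 = 37.5.
Step 3: U_X = R1 - n1(n1+1)/2 = 37.5 - 7*8/2 = 37.5 - 28 = 9.5.
       U_Y = n1*n2 - U_X = 35 - 9.5 = 25.5.
Step 4: Ties are present, so use the tie-corrected normal approximation (with continuity correction) for the p-value.
Step 5: p-value = 0.222415; compare to alpha = 0.1. fail to reject H0.

U_X = 9.5, p = 0.222415, fail to reject H0 at alpha = 0.1.


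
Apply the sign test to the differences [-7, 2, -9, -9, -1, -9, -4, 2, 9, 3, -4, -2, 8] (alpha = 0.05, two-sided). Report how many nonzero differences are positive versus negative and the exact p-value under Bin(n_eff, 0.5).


Step 1: Discard zero differences. Original n = 13; n_eff = number of nonzero differences = 13.
Nonzero differences (with sign): -7, +2, -9, -9, -1, -9, -4, +2, +9, +3, -4, -2, +8
Step 2: Count signs: positive = 5, negative = 8.
Step 3: Under H0: P(positive) = 0.5, so the number of positives S ~ Bin(13, 0.5).
Step 4: Two-sided exact p-value = sum of Bin(13,0.5) probabilities at or below the observed probability = 0.581055.
Step 5: alpha = 0.05. fail to reject H0.

n_eff = 13, pos = 5, neg = 8, p = 0.581055, fail to reject H0.


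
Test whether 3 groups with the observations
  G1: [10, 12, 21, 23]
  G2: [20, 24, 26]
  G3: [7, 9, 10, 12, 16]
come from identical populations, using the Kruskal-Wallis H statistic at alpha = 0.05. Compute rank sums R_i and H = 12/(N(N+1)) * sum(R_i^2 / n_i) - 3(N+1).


Step 1: Combine all N = 12 observations and assign midranks.
sorted (value, group, rank): (7,G3,1), (9,G3,2), (10,G1,3.5), (10,G3,3.5), (12,G1,5.5), (12,G3,5.5), (16,G3,7), (20,G2,8), (21,G1,9), (23,G1,10), (24,G2,11), (26,G2,12)
Step 2: Sum ranks within each group.
R_1 = 28 (n_1 = 4)
R_2 = 31 (n_2 = 3)
R_3 = 19 (n_3 = 5)
Step 3: H = 12/(N(N+1)) * sum(R_i^2/n_i) - 3(N+1)
     = 12/(12*13) * (28^2/4 + 31^2/3 + 19^2/5) - 3*13
     = 0.076923 * 588.533 - 39
     = 6.271795.
Step 4: Ties present; correction factor C = 1 - 12/(12^3 - 12) = 0.993007. Corrected H = 6.271795 / 0.993007 = 6.315962.
Step 5: Under H0, H ~ chi^2(2); p-value = 0.042511.
Step 6: alpha = 0.05. reject H0.

H = 6.3160, df = 2, p = 0.042511, reject H0.


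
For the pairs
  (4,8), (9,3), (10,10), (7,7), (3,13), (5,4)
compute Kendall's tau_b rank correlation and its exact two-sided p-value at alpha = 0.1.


Step 1: Enumerate the 15 unordered pairs (i,j) with i<j and classify each by sign(x_j-x_i) * sign(y_j-y_i).
  (1,2):dx=+5,dy=-5->D; (1,3):dx=+6,dy=+2->C; (1,4):dx=+3,dy=-1->D; (1,5):dx=-1,dy=+5->D
  (1,6):dx=+1,dy=-4->D; (2,3):dx=+1,dy=+7->C; (2,4):dx=-2,dy=+4->D; (2,5):dx=-6,dy=+10->D
  (2,6):dx=-4,dy=+1->D; (3,4):dx=-3,dy=-3->C; (3,5):dx=-7,dy=+3->D; (3,6):dx=-5,dy=-6->C
  (4,5):dx=-4,dy=+6->D; (4,6):dx=-2,dy=-3->C; (5,6):dx=+2,dy=-9->D
Step 2: C = 5, D = 10, total pairs = 15.
Step 3: tau = (C - D)/(n(n-1)/2) = (5 - 10)/15 = -0.333333.
Step 4: Exact two-sided p-value (enumerate n! = 720 permutations of y under H0): p = 0.469444.
Step 5: alpha = 0.1. fail to reject H0.

tau_b = -0.3333 (C=5, D=10), p = 0.469444, fail to reject H0.


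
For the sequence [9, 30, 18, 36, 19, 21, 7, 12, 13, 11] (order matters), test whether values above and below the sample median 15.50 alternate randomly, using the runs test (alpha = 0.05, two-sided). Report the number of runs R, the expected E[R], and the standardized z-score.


Step 1: Compute median = 15.50; label A = above, B = below.
Labels in order: BAAAAABBBB  (n_A = 5, n_B = 5)
Step 2: Count runs R = 3.
Step 3: Under H0 (random ordering), E[R] = 2*n_A*n_B/(n_A+n_B) + 1 = 2*5*5/10 + 1 = 6.0000.
        Var[R] = 2*n_A*n_B*(2*n_A*n_B - n_A - n_B) / ((n_A+n_B)^2 * (n_A+n_B-1)) = 2000/900 = 2.2222.
        SD[R] = 1.4907.
Step 4: Continuity-corrected z = (R + 0.5 - E[R]) / SD[R] = (3 + 0.5 - 6.0000) / 1.4907 = -1.6771.
Step 5: Two-sided p-value via normal approximation = 2*(1 - Phi(|z|)) = 0.093533.
Step 6: alpha = 0.05. fail to reject H0.

R = 3, z = -1.6771, p = 0.093533, fail to reject H0.


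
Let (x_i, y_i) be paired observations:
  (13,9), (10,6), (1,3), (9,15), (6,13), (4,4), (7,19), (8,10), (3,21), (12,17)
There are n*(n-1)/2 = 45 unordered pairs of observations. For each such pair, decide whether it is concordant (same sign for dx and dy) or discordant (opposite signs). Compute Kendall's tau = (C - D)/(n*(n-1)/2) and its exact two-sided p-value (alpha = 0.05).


Step 1: Enumerate the 45 unordered pairs (i,j) with i<j and classify each by sign(x_j-x_i) * sign(y_j-y_i).
  (1,2):dx=-3,dy=-3->C; (1,3):dx=-12,dy=-6->C; (1,4):dx=-4,dy=+6->D; (1,5):dx=-7,dy=+4->D
  (1,6):dx=-9,dy=-5->C; (1,7):dx=-6,dy=+10->D; (1,8):dx=-5,dy=+1->D; (1,9):dx=-10,dy=+12->D
  (1,10):dx=-1,dy=+8->D; (2,3):dx=-9,dy=-3->C; (2,4):dx=-1,dy=+9->D; (2,5):dx=-4,dy=+7->D
  (2,6):dx=-6,dy=-2->C; (2,7):dx=-3,dy=+13->D; (2,8):dx=-2,dy=+4->D; (2,9):dx=-7,dy=+15->D
  (2,10):dx=+2,dy=+11->C; (3,4):dx=+8,dy=+12->C; (3,5):dx=+5,dy=+10->C; (3,6):dx=+3,dy=+1->C
  (3,7):dx=+6,dy=+16->C; (3,8):dx=+7,dy=+7->C; (3,9):dx=+2,dy=+18->C; (3,10):dx=+11,dy=+14->C
  (4,5):dx=-3,dy=-2->C; (4,6):dx=-5,dy=-11->C; (4,7):dx=-2,dy=+4->D; (4,8):dx=-1,dy=-5->C
  (4,9):dx=-6,dy=+6->D; (4,10):dx=+3,dy=+2->C; (5,6):dx=-2,dy=-9->C; (5,7):dx=+1,dy=+6->C
  (5,8):dx=+2,dy=-3->D; (5,9):dx=-3,dy=+8->D; (5,10):dx=+6,dy=+4->C; (6,7):dx=+3,dy=+15->C
  (6,8):dx=+4,dy=+6->C; (6,9):dx=-1,dy=+17->D; (6,10):dx=+8,dy=+13->C; (7,8):dx=+1,dy=-9->D
  (7,9):dx=-4,dy=+2->D; (7,10):dx=+5,dy=-2->D; (8,9):dx=-5,dy=+11->D; (8,10):dx=+4,dy=+7->C
  (9,10):dx=+9,dy=-4->D
Step 2: C = 24, D = 21, total pairs = 45.
Step 3: tau = (C - D)/(n(n-1)/2) = (24 - 21)/45 = 0.066667.
Step 4: Exact two-sided p-value (enumerate n! = 3628800 permutations of y under H0): p = 0.861801.
Step 5: alpha = 0.05. fail to reject H0.

tau_b = 0.0667 (C=24, D=21), p = 0.861801, fail to reject H0.
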